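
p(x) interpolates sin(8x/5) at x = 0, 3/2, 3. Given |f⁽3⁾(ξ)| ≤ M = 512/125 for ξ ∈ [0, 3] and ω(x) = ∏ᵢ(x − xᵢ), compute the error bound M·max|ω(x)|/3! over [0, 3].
64*sqrt(3)/125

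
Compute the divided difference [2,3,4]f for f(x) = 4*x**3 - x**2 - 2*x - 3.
35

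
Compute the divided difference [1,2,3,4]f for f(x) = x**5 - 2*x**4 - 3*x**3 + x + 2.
42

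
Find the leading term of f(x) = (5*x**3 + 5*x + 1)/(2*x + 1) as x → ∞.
5*x**2/2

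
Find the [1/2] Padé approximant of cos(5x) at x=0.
1/(25*x**2/2 + 1)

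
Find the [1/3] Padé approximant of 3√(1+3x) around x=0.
(63*x/8 + 3)/(27*x**3/64 - 9*x**2/16 + 9*x/8 + 1)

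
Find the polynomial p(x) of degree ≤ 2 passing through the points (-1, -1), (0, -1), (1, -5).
-2*x**2 - 2*x - 1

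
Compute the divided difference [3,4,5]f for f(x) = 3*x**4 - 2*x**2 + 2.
289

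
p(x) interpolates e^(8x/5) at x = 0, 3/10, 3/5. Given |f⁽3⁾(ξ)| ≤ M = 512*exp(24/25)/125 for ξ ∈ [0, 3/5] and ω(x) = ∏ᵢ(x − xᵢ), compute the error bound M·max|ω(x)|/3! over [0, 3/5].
64*sqrt(3)*exp(24/25)/15625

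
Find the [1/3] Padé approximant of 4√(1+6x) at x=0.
(21*x + 4)/(27*x**3/8 - 9*x**2/4 + 9*x/4 + 1)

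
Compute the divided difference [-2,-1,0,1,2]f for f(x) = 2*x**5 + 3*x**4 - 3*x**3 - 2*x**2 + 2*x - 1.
3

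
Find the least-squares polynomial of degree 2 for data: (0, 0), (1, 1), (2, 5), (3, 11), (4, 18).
-1/5 + (3/5)x + x²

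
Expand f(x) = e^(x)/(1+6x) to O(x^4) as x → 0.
1 - 5*x + 61*x**2/2 - 1097*x**3/6 + O(x**4)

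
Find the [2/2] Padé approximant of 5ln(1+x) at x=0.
5*x*(x + 2)/(2*(x**2/6 + x + 1))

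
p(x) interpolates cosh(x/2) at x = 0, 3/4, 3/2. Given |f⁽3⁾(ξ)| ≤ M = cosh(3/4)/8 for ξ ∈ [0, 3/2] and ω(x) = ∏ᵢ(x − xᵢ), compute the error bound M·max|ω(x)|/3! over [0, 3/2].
sqrt(3)*cosh(3/4)/512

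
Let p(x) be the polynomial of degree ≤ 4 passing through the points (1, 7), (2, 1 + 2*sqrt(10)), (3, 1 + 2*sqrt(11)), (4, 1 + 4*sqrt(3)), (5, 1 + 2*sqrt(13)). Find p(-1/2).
-693*sqrt(10)/16 - 385*sqrt(3)/8 + 315*sqrt(13)/64 + 3529/64 + 1485*sqrt(11)/32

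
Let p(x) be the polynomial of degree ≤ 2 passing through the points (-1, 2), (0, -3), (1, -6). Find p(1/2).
-19/4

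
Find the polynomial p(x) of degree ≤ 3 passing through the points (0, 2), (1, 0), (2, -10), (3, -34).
-x**3 - x**2 + 2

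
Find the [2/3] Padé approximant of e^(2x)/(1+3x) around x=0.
(34*x**2/95 + 97*x/95 + 1)/(268*x**3/285 - 249*x**2/95 + 192*x/95 + 1)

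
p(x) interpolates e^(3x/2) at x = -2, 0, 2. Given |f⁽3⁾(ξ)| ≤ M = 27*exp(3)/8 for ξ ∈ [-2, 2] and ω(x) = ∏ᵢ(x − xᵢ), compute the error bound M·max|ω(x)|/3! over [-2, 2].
sqrt(3)*exp(3)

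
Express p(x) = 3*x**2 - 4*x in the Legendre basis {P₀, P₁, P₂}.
P₀ + (-4)P₁ + (2)P₂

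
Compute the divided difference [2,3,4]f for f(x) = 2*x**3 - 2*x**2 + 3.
16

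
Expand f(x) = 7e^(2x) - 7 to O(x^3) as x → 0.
14*x + 14*x**2 + O(x**3)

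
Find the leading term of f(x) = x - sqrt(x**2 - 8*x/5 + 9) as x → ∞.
4/5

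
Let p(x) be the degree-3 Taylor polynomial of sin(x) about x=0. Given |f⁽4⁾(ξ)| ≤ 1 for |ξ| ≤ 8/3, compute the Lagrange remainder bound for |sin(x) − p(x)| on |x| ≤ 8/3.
512/243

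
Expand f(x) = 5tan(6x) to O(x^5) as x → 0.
30*x + 360*x**3 + O(x**5)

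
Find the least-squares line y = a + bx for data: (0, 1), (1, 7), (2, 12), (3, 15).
a = 17/10, b = 47/10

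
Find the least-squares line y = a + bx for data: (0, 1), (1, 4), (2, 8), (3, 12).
a = 7/10, b = 37/10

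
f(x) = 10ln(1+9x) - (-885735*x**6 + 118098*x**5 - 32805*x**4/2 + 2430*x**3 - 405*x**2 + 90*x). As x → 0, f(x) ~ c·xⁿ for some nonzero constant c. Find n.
7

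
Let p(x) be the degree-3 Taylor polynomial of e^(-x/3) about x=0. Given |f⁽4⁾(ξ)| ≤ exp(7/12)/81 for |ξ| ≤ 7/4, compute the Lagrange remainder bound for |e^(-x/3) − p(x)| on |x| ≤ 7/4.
2401*exp(7/12)/497664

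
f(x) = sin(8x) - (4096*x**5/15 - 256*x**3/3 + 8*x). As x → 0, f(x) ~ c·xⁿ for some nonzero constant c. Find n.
7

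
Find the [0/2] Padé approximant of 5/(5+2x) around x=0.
1/(2*x/5 + 1)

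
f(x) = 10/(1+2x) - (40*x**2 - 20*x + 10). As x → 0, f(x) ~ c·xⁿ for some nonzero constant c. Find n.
3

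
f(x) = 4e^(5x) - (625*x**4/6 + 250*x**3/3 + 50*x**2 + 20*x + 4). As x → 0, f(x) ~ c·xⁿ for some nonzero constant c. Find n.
5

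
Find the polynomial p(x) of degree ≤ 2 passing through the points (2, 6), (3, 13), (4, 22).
x**2 + 2*x - 2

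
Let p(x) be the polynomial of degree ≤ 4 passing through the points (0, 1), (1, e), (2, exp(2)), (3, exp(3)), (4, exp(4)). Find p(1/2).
-35*exp(2)/64 - 5*exp(4)/128 + 35/128 + 35*e/32 + 7*exp(3)/32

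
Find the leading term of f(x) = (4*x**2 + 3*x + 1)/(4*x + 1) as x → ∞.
x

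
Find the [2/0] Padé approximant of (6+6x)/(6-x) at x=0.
7*x**2/36 + 7*x/6 + 1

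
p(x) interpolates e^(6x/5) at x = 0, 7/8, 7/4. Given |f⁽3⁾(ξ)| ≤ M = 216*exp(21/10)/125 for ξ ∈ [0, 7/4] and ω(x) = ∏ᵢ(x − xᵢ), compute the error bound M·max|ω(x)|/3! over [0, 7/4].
343*sqrt(3)*exp(21/10)/8000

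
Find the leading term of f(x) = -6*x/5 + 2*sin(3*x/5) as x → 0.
-9*x**3/125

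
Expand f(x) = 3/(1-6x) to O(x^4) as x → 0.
3 + 18*x + 108*x**2 + 648*x**3 + O(x**4)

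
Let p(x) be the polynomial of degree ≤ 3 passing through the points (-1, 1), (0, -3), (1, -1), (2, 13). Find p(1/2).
-25/8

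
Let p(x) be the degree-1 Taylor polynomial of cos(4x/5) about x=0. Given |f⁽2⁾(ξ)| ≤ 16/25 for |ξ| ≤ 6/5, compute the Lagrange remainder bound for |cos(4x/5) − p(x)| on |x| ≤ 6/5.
288/625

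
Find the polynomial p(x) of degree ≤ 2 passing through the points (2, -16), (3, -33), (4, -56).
-3*x**2 - 2*x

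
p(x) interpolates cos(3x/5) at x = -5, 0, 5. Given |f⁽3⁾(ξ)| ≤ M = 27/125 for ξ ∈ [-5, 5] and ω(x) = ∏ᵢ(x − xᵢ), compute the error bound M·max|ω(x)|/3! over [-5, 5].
sqrt(3)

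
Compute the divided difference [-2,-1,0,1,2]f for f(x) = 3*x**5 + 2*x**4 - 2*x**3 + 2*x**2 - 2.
2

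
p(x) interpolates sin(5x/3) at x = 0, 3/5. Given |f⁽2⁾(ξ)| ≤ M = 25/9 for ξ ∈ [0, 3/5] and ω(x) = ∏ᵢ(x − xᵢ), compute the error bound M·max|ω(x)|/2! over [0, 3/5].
1/8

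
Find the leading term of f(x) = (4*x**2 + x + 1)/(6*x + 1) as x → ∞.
2*x/3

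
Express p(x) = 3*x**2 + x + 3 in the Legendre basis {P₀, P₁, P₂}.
(4)P₀ + P₁ + (2)P₂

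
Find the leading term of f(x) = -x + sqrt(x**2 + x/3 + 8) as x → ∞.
1/6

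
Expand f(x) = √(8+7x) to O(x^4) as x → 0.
2*sqrt(2) + 7*sqrt(2)*x/8 - 49*sqrt(2)*x**2/256 + 343*sqrt(2)*x**3/4096 + O(x**4)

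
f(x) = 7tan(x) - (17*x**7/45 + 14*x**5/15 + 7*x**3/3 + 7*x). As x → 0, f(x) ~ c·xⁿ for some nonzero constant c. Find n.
9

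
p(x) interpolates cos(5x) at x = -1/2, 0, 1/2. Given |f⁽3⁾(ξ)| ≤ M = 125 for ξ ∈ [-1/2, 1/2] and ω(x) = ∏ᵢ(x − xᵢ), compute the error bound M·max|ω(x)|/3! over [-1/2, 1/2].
125*sqrt(3)/216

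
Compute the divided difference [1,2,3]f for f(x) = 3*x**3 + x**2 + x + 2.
19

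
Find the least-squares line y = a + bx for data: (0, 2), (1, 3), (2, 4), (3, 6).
a = 9/5, b = 13/10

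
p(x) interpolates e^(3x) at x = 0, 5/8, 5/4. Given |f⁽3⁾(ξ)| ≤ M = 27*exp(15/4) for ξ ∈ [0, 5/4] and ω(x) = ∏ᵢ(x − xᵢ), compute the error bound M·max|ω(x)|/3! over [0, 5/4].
125*sqrt(3)*exp(15/4)/512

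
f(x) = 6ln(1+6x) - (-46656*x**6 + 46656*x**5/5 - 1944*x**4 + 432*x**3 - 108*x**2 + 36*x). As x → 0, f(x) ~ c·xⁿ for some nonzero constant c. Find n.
7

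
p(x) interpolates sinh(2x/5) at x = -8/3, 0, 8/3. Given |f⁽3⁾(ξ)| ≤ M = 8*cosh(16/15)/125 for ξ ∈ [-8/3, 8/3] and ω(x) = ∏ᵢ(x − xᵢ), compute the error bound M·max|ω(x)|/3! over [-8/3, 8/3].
4096*sqrt(3)*cosh(16/15)/91125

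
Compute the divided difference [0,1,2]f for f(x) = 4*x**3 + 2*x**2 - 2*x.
14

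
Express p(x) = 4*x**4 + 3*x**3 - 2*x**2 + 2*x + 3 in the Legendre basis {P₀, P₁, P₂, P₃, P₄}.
(47/15)P₀ + (19/5)P₁ + (20/21)P₂ + (6/5)P₃ + (32/35)P₄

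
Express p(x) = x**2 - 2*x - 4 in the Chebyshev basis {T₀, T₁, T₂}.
(-7/2)T₀ + (-2)T₁ + (1/2)T₂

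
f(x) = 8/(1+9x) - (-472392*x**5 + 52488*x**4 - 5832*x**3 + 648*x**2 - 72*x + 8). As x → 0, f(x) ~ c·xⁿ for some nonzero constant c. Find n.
6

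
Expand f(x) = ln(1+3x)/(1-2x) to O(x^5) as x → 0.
3*x + 3*x**2/2 + 12*x**3 + 15*x**4/4 + O(x**5)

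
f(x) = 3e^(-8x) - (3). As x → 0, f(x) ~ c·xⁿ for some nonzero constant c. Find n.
1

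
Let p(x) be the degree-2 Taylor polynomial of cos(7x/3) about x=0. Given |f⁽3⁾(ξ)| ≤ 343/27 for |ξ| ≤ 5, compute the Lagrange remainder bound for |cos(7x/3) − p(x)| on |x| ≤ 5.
42875/162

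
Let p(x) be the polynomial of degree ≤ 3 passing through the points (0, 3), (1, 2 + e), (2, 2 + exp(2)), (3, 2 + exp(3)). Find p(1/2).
-5*exp(2)/16 + exp(3)/16 + 37/16 + 15*e/16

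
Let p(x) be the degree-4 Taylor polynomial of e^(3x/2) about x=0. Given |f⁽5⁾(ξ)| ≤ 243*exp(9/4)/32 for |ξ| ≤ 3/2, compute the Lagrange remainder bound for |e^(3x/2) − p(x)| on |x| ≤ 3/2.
19683*exp(9/4)/40960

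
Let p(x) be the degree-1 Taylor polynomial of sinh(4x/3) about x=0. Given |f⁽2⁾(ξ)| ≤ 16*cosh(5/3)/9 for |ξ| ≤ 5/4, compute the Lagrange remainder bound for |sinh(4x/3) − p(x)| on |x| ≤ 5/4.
25*cosh(5/3)/18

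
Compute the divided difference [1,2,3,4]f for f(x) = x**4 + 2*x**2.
10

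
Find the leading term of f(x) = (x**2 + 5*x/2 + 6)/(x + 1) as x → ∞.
x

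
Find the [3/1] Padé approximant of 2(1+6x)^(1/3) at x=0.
(-16*x**3/3 + 8*x**2 + 12*x + 2)/(4*x + 1)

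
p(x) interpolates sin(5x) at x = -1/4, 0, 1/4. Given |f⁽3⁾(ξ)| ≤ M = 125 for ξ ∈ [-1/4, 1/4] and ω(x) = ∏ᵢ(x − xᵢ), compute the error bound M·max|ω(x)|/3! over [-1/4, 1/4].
125*sqrt(3)/1728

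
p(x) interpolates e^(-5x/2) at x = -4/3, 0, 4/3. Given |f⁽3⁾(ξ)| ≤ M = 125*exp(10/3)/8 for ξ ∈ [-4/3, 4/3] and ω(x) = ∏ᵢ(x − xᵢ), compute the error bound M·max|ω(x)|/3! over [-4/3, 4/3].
1000*sqrt(3)*exp(10/3)/729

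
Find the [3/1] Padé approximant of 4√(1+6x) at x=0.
(-27*x**3/2 + 27*x**2 + 27*x + 4)/(15*x/4 + 1)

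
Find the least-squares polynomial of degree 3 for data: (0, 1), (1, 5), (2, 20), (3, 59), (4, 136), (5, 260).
47/42 + (451/252)x + (-23/84)x² + (37/18)x³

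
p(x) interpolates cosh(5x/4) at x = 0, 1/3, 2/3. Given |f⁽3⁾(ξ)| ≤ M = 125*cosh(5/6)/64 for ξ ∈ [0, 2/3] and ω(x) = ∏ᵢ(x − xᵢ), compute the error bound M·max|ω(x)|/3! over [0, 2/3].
125*sqrt(3)*cosh(5/6)/46656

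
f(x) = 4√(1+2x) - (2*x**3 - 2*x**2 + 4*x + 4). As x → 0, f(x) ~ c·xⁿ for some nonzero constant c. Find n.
4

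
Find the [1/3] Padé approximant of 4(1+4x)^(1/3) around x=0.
(40*x/3 + 4)/(64*x**3/81 - 8*x**2/9 + 2*x + 1)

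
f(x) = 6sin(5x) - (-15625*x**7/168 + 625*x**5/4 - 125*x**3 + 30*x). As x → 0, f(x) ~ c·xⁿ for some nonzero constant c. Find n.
9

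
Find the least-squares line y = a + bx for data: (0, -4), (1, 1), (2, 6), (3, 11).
a = -4, b = 5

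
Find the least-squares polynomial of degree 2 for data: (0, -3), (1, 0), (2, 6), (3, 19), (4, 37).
-19/7 + (-47/70)x + (37/14)x²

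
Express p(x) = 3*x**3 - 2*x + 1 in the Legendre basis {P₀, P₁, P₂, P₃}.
P₀ + (-1/5)P₁ + (6/5)P₃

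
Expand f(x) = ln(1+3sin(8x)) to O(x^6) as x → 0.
24*x - 288*x**2 + 4352*x**3 - 76800*x**4 + 1445888*x**5 + O(x**6)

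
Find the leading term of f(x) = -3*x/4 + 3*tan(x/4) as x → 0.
x**3/64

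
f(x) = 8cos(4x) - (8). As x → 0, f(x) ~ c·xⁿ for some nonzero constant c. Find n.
2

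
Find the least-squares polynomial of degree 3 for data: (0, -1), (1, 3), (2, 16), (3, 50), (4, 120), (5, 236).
-121/126 + (397/108)x + (-479/252)x² + (115/54)x³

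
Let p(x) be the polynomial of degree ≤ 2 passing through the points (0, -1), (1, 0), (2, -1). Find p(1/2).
-1/4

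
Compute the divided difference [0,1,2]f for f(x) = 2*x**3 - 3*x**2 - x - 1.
3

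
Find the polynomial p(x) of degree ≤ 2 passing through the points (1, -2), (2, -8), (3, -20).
-3*x**2 + 3*x - 2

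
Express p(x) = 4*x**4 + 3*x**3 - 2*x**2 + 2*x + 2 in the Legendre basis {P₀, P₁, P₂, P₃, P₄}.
(32/15)P₀ + (19/5)P₁ + (20/21)P₂ + (6/5)P₃ + (32/35)P₄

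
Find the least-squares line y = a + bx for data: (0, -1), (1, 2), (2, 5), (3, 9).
a = -6/5, b = 33/10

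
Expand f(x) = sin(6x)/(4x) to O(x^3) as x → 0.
3/2 - 9*x**2 + O(x**3)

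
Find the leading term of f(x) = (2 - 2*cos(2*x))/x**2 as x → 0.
4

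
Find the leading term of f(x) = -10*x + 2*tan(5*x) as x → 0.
250*x**3/3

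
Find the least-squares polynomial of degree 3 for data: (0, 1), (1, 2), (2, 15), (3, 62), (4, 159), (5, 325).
8/7 + (-1/3)x + (-67/28)x² + (37/12)x³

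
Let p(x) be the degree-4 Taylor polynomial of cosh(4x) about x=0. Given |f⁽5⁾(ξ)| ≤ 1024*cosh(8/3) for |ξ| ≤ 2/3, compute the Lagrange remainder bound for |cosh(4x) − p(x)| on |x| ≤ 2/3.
4096*cosh(8/3)/3645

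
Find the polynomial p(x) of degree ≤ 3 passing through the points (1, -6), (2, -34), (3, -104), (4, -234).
-3*x**3 - 3*x**2 + 2*x - 2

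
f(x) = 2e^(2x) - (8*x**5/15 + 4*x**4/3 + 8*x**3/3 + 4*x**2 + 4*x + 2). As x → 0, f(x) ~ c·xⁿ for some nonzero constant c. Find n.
6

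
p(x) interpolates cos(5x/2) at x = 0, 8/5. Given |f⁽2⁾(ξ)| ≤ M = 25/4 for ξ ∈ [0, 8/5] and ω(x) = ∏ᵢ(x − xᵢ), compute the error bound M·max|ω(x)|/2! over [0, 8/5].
2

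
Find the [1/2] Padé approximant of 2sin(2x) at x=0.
4*x/(2*x**2/3 + 1)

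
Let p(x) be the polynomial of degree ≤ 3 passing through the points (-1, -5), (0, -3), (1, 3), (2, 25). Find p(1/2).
-5/4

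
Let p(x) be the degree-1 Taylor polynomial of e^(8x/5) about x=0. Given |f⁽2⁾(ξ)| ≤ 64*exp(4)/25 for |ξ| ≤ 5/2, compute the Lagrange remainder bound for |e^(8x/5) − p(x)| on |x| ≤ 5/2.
8*exp(4)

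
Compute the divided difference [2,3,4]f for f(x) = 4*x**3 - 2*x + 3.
36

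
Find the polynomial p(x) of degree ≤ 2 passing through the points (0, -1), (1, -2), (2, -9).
-3*x**2 + 2*x - 1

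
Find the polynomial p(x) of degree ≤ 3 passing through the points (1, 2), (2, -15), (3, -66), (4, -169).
-3*x**3 + x**2 + x + 3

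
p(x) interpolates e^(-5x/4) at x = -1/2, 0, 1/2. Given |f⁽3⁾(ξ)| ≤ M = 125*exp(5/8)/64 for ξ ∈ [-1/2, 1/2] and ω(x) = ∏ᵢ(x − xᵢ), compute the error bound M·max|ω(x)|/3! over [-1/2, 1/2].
125*sqrt(3)*exp(5/8)/13824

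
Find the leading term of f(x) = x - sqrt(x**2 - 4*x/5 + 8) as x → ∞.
2/5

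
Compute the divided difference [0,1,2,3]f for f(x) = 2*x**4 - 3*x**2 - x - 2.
12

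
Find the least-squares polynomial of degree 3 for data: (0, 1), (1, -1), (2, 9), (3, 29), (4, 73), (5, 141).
17/21 + (-223/63)x + (67/42)x² + (17/18)x³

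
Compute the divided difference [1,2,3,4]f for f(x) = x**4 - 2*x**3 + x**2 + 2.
8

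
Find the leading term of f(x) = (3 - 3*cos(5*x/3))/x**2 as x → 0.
25/6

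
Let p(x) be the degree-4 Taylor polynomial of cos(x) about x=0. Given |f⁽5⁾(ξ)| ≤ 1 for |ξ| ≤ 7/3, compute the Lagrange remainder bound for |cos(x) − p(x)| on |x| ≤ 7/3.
16807/29160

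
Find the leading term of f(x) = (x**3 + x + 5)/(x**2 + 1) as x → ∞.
x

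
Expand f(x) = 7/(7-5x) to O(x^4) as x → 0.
1 + 5*x/7 + 25*x**2/49 + 125*x**3/343 + O(x**4)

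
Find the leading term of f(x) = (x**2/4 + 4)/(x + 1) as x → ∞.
x/4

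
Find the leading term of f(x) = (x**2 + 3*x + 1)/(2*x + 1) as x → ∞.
x/2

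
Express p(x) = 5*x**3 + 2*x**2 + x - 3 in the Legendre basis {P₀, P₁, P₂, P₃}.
(-7/3)P₀ + (4)P₁ + (4/3)P₂ + (2)P₃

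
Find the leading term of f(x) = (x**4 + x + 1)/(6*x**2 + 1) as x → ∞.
x**2/6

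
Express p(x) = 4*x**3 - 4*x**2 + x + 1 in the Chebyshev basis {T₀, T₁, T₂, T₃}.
-T₀ + (4)T₁ + (-2)T₂ + T₃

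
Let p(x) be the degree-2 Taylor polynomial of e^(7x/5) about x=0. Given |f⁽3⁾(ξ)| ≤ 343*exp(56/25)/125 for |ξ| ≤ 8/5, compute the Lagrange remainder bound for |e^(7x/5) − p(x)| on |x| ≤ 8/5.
87808*exp(56/25)/46875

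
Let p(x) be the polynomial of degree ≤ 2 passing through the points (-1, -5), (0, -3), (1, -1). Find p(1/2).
-2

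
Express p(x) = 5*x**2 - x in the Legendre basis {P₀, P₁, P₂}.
(5/3)P₀ - P₁ + (10/3)P₂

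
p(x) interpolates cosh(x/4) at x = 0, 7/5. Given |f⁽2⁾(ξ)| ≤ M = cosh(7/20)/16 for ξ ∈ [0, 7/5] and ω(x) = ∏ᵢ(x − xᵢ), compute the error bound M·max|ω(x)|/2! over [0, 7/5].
49*cosh(7/20)/3200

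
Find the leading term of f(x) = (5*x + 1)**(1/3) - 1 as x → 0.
5*x/3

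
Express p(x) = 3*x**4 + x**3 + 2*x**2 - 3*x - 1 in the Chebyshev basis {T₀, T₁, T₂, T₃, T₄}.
(9/8)T₀ + (-9/4)T₁ + (5/2)T₂ + (1/4)T₃ + (3/8)T₄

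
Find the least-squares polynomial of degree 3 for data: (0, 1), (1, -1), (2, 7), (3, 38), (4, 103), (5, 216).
62/63 + (-547/189)x + (-289/252)x² + (223/108)x³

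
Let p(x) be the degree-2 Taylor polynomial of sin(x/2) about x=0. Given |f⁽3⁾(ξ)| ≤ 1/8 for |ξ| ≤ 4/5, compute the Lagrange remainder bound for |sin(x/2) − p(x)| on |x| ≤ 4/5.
4/375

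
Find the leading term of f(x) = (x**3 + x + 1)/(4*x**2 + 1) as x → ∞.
x/4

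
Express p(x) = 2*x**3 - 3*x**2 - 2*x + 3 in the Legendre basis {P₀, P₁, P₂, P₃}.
(2)P₀ + (-4/5)P₁ + (-2)P₂ + (4/5)P₃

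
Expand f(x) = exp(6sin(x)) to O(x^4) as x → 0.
1 + 6*x + 18*x**2 + 35*x**3 + O(x**4)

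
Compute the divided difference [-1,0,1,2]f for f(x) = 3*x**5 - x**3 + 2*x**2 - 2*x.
14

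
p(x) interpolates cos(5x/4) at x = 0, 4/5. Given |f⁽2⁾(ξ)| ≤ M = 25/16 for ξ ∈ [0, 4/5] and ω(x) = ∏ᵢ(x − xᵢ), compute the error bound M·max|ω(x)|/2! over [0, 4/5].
1/8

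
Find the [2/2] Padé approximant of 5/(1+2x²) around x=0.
5/(2*x**2 + 1)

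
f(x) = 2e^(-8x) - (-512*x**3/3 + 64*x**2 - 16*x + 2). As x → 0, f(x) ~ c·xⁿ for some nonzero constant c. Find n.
4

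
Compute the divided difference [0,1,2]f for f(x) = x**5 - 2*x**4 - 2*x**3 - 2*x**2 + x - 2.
-7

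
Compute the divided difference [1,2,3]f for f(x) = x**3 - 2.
6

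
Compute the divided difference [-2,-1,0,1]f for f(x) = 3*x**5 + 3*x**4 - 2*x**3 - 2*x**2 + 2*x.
7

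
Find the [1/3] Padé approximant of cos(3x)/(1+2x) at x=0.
(1 - 15*x/8)/(9*x**3/16 + 3*x**2/4 + x/8 + 1)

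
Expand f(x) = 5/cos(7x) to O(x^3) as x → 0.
5 + 245*x**2/2 + O(x**3)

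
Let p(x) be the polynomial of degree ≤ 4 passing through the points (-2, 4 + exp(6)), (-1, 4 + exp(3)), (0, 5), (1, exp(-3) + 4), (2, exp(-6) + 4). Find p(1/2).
(-5 + 60*exp(3) + (-20*exp(3) + 602 + 3*exp(6))*exp(6))*exp(-6)/128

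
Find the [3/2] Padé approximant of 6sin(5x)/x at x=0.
(30 - 175*x**2/2)/(5*x**2/4 + 1)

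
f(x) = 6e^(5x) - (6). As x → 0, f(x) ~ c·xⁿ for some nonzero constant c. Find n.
1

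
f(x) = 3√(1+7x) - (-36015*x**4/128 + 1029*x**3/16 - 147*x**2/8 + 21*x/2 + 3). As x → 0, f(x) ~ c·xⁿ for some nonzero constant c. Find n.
5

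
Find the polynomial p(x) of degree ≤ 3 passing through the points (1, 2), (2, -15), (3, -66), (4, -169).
-3*x**3 + x**2 + x + 3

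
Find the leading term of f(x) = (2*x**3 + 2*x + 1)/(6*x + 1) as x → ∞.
x**2/3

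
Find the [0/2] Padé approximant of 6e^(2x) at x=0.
6/(2*x**2 - 2*x + 1)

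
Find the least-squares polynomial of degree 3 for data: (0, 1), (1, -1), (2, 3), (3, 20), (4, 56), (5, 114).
143/126 + (-461/108)x + (211/252)x² + (49/54)x³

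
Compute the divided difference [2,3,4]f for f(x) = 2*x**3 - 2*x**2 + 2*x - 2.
16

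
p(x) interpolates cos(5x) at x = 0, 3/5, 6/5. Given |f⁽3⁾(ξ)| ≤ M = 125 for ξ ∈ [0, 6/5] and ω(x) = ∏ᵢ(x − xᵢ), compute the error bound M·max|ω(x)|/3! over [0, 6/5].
sqrt(3)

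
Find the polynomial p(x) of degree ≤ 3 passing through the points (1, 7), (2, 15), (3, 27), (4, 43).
2*x**2 + 2*x + 3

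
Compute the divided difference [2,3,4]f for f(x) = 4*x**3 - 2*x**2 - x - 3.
34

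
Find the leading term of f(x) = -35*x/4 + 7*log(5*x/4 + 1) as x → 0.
-175*x**2/32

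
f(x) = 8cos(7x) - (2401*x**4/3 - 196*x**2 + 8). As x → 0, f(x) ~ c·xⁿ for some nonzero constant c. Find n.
6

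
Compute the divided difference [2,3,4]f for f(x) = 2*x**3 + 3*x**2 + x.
21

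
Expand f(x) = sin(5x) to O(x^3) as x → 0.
5*x + O(x**3)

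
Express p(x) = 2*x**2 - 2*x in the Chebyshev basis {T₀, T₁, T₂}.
T₀ + (-2)T₁ + T₂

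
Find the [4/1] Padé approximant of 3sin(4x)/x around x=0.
128*x**4/5 - 32*x**2 + 12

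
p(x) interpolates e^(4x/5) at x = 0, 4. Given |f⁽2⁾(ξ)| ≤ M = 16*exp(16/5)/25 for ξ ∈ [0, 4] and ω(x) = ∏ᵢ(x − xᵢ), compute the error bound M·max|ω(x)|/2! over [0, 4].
32*exp(16/5)/25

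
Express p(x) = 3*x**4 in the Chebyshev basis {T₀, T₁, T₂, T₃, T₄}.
(9/8)T₀ + (3/2)T₂ + (3/8)T₄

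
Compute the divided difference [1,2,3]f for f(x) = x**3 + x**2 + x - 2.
7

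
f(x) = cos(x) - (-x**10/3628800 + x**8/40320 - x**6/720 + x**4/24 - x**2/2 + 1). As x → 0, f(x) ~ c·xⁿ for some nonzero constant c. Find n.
12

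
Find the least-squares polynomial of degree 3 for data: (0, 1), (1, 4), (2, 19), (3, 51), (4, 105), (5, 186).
1 + (-4/3)x + (7/2)x² + (5/6)x³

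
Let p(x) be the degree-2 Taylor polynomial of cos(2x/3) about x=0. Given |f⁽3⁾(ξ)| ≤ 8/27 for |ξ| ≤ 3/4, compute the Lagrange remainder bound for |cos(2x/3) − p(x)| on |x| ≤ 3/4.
1/48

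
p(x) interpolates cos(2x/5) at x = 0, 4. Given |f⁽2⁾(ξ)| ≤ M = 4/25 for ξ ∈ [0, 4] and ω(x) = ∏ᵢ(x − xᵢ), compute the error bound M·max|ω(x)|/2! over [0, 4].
8/25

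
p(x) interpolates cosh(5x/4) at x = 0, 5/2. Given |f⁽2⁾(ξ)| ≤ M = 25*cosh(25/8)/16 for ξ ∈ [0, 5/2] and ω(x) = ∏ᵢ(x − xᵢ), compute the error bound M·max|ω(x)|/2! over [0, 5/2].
625*cosh(25/8)/512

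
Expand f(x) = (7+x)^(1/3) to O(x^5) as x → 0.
7**(1/3) + 7**(1/3)*x/21 - 7**(1/3)*x**2/441 + 5*7**(1/3)*x**3/27783 - 10*7**(1/3)*x**4/583443 + O(x**5)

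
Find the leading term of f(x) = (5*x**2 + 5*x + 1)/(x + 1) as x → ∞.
5*x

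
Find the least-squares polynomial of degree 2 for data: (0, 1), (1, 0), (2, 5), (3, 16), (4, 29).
23/35 + (-88/35)x + (17/7)x²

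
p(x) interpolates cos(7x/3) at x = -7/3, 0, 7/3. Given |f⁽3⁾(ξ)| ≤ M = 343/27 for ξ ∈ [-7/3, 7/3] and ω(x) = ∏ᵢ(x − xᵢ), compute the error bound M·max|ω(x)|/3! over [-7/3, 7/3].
117649*sqrt(3)/19683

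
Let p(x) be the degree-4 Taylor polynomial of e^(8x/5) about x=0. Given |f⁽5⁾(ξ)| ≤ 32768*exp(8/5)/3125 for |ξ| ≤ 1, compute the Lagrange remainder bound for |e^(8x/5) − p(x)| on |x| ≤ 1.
4096*exp(8/5)/46875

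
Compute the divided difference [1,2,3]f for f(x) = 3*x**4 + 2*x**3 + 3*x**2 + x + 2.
90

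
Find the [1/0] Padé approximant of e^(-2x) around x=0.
1 - 2*x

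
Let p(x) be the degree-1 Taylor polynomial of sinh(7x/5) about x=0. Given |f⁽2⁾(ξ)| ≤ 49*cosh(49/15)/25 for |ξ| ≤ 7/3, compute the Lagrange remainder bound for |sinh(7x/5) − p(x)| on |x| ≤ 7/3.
2401*cosh(49/15)/450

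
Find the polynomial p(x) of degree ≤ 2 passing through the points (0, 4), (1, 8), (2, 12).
4*x + 4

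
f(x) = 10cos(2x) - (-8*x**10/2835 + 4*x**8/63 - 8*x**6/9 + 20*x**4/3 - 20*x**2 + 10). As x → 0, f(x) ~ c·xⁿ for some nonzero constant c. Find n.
12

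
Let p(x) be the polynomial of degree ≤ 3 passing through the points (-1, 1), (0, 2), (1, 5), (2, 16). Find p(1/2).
23/8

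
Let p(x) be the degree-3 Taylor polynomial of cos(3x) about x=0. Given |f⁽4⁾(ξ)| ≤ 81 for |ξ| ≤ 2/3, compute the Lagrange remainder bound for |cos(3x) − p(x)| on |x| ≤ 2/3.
2/3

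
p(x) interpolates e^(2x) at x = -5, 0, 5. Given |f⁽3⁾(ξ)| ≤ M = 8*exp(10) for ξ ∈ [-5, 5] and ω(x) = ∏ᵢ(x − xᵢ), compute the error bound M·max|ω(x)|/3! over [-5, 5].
1000*sqrt(3)*exp(10)/27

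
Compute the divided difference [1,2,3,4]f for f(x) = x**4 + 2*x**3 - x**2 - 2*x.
12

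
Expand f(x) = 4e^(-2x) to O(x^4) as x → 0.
4 - 8*x + 8*x**2 - 16*x**3/3 + O(x**4)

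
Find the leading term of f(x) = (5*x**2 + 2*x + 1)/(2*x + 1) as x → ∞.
5*x/2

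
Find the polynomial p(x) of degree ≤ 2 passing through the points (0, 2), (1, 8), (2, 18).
2*x**2 + 4*x + 2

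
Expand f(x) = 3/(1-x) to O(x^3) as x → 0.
3 + 3*x + 3*x**2 + O(x**3)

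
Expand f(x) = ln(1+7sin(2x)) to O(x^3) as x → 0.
14*x - 98*x**2 + O(x**3)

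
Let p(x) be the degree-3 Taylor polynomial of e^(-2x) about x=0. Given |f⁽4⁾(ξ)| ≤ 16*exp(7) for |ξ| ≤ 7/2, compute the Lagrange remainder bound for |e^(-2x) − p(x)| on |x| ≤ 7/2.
2401*exp(7)/24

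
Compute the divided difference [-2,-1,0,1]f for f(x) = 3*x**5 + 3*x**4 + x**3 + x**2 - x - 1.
10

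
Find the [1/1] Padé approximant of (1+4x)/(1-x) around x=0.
(4*x + 1)/(1 - x)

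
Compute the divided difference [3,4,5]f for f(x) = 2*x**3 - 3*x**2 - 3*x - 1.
21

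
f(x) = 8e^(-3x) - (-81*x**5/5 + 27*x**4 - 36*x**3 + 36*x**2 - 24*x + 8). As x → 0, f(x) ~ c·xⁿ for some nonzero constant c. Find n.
6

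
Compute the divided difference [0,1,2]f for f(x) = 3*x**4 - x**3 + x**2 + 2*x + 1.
19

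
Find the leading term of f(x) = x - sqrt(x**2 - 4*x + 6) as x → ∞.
2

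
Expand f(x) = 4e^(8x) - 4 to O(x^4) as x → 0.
32*x + 128*x**2 + 1024*x**3/3 + O(x**4)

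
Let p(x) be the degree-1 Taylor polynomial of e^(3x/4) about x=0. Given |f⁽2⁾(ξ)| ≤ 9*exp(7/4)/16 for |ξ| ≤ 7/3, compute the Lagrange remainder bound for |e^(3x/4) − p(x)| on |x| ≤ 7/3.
49*exp(7/4)/32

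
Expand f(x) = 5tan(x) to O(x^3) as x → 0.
5*x + O(x**3)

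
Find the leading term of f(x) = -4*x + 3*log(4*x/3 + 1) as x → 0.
-8*x**2/3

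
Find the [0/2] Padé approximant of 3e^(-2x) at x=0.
3/(2*x**2 + 2*x + 1)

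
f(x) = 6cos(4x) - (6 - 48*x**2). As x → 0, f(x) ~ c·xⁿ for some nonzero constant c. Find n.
4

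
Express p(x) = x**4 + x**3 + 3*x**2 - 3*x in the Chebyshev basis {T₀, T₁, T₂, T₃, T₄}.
(15/8)T₀ + (-9/4)T₁ + (2)T₂ + (1/4)T₃ + (1/8)T₄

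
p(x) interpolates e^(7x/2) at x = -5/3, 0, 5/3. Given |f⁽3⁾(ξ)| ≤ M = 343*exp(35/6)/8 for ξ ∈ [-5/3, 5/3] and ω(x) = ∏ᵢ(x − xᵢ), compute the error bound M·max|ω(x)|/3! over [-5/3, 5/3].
42875*sqrt(3)*exp(35/6)/5832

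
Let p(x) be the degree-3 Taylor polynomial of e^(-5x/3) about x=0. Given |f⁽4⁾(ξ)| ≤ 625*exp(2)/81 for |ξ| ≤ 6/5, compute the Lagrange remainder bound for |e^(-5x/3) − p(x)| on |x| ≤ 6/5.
2*exp(2)/3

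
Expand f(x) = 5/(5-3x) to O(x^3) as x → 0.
1 + 3*x/5 + 9*x**2/25 + O(x**3)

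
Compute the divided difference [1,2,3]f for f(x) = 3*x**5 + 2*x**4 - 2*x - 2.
320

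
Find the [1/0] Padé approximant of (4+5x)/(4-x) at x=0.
3*x/2 + 1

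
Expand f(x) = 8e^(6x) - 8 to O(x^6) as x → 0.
48*x + 144*x**2 + 288*x**3 + 432*x**4 + 2592*x**5/5 + O(x**6)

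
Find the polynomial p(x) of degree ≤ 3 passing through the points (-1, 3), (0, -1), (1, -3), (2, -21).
-3*x**3 + x**2 - 1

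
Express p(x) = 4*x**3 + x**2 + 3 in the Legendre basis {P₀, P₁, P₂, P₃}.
(10/3)P₀ + (12/5)P₁ + (2/3)P₂ + (8/5)P₃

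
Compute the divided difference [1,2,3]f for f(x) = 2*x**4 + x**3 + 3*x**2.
59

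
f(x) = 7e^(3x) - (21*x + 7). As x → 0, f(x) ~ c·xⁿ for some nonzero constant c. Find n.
2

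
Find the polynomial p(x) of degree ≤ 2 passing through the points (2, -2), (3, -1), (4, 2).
x**2 - 4*x + 2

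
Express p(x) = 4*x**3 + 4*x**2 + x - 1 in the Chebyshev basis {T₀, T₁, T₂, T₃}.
T₀ + (4)T₁ + (2)T₂ + T₃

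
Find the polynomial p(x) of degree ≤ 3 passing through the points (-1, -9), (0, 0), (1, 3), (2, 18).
3*x**3 - 3*x**2 + 3*x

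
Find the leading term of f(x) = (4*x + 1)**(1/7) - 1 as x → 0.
4*x/7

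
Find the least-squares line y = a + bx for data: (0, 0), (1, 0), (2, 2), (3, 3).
a = -2/5, b = 11/10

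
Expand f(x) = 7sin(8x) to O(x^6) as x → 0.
56*x - 1792*x**3/3 + 28672*x**5/15 + O(x**6)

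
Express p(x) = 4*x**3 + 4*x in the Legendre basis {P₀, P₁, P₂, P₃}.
(32/5)P₁ + (8/5)P₃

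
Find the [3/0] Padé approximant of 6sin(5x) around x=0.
-125*x**3 + 30*x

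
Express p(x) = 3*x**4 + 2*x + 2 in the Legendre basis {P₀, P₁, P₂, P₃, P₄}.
(13/5)P₀ + (2)P₁ + (12/7)P₂ + (24/35)P₄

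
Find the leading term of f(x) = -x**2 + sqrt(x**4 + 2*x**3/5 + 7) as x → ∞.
x/5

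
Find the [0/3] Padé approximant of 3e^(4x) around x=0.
3/(-32*x**3/3 + 8*x**2 - 4*x + 1)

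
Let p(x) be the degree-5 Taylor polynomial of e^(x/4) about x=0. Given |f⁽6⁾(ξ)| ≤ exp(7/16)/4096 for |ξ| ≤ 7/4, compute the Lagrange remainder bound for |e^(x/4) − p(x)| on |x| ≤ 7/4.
117649*exp(7/16)/12079595520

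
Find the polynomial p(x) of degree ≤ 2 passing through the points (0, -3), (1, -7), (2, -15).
-2*x**2 - 2*x - 3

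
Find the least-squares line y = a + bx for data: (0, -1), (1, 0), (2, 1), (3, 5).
a = -8/5, b = 19/10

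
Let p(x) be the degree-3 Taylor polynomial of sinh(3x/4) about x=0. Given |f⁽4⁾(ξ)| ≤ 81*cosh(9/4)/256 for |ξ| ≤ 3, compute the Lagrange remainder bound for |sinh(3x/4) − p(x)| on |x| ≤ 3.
2187*cosh(9/4)/2048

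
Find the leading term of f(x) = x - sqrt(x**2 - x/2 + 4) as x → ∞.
1/4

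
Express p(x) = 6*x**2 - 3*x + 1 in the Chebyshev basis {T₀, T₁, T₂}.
(4)T₀ + (-3)T₁ + (3)T₂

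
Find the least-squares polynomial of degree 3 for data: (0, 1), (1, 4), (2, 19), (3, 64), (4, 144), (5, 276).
143/126 + (-725/756)x + (155/126)x² + (215/108)x³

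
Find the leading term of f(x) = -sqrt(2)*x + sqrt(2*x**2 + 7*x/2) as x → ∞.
7*sqrt(2)/8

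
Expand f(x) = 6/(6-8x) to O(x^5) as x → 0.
1 + 4*x/3 + 16*x**2/9 + 64*x**3/27 + 256*x**4/81 + O(x**5)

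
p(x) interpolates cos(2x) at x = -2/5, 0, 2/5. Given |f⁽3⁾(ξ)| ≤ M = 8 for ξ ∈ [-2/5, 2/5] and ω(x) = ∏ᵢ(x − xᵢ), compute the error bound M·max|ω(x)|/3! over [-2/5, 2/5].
64*sqrt(3)/3375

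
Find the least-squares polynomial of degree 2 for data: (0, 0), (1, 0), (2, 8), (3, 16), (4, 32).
-8/35 + (-8/7)x + (16/7)x²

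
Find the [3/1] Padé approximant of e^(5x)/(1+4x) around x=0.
(71375*x**3/1896 + 4575*x**2/316 + 2205*x/316 + 1)/(1889*x/316 + 1)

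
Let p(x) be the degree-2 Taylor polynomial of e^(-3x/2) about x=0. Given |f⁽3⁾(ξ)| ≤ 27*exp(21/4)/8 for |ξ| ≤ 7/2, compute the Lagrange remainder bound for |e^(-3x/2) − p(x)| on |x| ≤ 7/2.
3087*exp(21/4)/128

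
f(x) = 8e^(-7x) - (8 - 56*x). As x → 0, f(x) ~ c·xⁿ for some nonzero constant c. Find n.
2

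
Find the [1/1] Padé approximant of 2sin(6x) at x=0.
12*x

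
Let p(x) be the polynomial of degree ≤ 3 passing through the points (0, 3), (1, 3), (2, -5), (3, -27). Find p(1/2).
29/8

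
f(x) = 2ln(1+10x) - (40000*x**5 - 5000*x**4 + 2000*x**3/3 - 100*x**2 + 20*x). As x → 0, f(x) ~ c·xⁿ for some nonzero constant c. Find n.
6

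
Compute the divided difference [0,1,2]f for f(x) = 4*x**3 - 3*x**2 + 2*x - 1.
9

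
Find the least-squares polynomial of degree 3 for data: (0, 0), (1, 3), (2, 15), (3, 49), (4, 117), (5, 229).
13/126 + (1181/756)x + (-58/63)x² + (211/108)x³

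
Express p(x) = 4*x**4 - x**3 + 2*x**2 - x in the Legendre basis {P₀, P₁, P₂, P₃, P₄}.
(22/15)P₀ + (-8/5)P₁ + (76/21)P₂ + (-2/5)P₃ + (32/35)P₄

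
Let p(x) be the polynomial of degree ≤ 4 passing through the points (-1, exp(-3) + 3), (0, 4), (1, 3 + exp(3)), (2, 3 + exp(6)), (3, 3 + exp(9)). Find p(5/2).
(-5 + (-70*exp(3) + 412 + 140*exp(6) + 35*exp(9))*exp(3))*exp(-3)/128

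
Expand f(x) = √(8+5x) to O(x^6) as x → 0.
2*sqrt(2) + 5*sqrt(2)*x/8 - 25*sqrt(2)*x**2/256 + 125*sqrt(2)*x**3/4096 - 3125*sqrt(2)*x**4/262144 + 21875*sqrt(2)*x**5/4194304 + O(x**6)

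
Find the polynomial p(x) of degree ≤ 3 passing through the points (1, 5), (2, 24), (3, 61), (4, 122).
x**3 + 3*x**2 + 3*x - 2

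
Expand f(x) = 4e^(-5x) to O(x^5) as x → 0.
4 - 20*x + 50*x**2 - 250*x**3/3 + 625*x**4/6 + O(x**5)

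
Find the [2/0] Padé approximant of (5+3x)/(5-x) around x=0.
4*x**2/25 + 4*x/5 + 1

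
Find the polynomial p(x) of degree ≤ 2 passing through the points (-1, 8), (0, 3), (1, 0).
x**2 - 4*x + 3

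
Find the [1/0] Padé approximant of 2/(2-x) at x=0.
x/2 + 1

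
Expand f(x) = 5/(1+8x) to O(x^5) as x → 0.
5 - 40*x + 320*x**2 - 2560*x**3 + 20480*x**4 + O(x**5)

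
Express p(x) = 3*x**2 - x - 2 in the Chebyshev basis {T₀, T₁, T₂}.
(-1/2)T₀ - T₁ + (3/2)T₂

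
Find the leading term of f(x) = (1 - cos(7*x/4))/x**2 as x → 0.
49/32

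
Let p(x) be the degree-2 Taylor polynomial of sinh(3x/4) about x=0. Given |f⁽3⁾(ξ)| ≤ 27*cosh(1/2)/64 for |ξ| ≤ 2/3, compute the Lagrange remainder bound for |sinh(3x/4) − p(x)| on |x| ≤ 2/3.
cosh(1/2)/48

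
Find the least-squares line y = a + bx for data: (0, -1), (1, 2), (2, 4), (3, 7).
a = -9/10, b = 13/5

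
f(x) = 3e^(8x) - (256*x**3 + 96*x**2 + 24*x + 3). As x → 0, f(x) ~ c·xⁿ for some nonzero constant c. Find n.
4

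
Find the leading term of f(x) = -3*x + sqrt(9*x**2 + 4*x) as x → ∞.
2/3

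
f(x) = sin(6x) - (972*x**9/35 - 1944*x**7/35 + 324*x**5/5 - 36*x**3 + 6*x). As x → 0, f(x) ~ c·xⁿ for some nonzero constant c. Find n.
11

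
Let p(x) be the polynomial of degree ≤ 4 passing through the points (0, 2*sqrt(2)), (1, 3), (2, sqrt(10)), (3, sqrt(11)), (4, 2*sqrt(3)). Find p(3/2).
-5*sqrt(11)/32 - 5*sqrt(2)/64 + 3*sqrt(3)/64 + 45/32 + 45*sqrt(10)/64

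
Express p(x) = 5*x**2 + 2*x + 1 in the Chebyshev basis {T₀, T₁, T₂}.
(7/2)T₀ + (2)T₁ + (5/2)T₂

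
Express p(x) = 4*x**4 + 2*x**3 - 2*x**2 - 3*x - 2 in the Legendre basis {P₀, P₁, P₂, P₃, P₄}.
(-28/15)P₀ + (-9/5)P₁ + (20/21)P₂ + (4/5)P₃ + (32/35)P₄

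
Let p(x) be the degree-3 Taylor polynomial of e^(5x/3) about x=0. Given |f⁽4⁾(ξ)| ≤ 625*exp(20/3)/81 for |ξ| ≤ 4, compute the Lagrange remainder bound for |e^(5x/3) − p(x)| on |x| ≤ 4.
20000*exp(20/3)/243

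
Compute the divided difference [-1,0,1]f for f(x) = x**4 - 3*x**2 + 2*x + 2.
-2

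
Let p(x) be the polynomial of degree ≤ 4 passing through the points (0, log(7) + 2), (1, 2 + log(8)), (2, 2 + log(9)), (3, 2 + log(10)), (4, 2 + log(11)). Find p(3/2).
2 + log(6*11**(3/128)*2**(1/4)*3**(13/32)*5**(27/32)*7**(123/128)/35)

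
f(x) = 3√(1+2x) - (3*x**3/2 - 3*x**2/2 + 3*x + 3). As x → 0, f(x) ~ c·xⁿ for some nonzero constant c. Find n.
4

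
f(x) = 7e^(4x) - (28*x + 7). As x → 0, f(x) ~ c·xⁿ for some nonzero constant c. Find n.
2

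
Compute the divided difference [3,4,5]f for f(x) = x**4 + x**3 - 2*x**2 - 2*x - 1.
107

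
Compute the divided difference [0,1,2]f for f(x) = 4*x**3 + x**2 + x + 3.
13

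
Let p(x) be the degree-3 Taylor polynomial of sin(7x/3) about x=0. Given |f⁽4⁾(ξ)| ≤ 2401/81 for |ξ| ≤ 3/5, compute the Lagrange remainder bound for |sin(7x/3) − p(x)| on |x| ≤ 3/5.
2401/15000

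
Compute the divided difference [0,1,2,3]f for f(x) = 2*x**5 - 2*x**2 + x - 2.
50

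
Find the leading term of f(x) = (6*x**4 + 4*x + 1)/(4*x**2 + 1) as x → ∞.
3*x**2/2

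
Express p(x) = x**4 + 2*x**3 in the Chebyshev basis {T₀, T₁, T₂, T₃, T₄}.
(3/8)T₀ + (3/2)T₁ + (1/2)T₂ + (1/2)T₃ + (1/8)T₄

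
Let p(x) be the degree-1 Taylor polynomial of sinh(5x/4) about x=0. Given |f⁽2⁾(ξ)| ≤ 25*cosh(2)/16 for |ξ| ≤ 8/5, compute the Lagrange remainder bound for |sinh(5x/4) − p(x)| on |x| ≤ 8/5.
2*cosh(2)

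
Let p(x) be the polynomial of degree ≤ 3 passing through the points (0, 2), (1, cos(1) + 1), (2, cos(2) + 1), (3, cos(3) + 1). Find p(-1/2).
-35*cos(1)/16 + 21*cos(2)/16 - 5*cos(3)/16 + 51/16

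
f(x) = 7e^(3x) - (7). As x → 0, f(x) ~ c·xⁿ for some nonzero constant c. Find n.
1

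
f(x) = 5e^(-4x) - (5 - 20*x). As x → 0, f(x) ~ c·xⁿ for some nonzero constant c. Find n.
2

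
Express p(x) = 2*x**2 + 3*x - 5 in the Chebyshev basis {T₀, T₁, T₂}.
(-4)T₀ + (3)T₁ + T₂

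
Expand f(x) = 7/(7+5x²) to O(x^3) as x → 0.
1 - 5*x**2/7 + O(x**3)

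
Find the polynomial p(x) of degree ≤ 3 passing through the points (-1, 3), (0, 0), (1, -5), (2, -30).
-3*x**3 - x**2 - x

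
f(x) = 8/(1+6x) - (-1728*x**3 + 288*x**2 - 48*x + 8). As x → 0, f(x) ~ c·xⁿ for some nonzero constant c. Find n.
4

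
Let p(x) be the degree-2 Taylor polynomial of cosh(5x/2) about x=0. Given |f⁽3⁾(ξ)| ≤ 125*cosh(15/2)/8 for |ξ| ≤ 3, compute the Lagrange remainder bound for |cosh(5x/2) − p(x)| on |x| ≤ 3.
1125*cosh(15/2)/16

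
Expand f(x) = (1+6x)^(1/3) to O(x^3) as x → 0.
1 + 2*x - 4*x**2 + O(x**3)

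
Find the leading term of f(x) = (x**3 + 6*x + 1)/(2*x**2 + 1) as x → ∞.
x/2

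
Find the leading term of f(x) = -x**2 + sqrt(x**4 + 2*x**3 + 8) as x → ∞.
x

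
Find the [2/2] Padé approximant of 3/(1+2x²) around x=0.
3/(2*x**2 + 1)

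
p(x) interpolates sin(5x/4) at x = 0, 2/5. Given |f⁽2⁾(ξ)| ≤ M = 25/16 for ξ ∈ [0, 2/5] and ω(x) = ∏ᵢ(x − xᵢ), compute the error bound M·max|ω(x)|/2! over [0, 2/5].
1/32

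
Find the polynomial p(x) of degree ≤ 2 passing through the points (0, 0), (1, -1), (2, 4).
3*x**2 - 4*x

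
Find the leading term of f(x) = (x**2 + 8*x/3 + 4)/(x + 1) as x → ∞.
x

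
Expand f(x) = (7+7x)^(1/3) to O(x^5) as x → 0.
7**(1/3) + 7**(1/3)*x/3 - 7**(1/3)*x**2/9 + 5*7**(1/3)*x**3/81 - 10*7**(1/3)*x**4/243 + O(x**5)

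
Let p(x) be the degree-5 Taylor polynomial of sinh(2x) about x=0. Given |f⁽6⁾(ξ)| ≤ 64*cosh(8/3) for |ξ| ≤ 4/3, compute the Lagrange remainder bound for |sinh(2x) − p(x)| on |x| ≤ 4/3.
16384*cosh(8/3)/32805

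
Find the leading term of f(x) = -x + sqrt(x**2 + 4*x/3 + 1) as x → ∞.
2/3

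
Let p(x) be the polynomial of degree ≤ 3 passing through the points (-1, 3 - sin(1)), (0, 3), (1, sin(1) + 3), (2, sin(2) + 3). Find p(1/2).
-sin(2)/16 + 5*sin(1)/8 + 3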